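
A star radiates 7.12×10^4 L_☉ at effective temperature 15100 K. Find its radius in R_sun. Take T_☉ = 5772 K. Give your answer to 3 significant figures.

R/R_☉ = √(L/L_☉) / (T/T_☉)² = √(7.12×10^4) / (2.616)²
       = 266.8 / 6.844 = 38.99.

39.0 R_sun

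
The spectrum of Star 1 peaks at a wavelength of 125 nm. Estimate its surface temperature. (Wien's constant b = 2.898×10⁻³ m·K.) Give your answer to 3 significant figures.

T = b/λ_max = 2.898×10⁻³ / (125×10⁻⁹) = 2.318×10^4 K.

2.32×10^4 K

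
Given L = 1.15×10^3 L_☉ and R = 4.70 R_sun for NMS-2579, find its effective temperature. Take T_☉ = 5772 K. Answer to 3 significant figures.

T/T_☉ = (L/L_☉)^(1/4) / (R/R_☉)^(1/2)
T = 5772 × (1.15×10^3)^(1/4) / √(4.70) = 5772 × 5.823 / 2.168 = 1.550×10^4 K.

1.55×10^4 K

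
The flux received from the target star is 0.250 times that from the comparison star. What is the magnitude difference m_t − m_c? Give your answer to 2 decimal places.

1.51

m_t − m_c = −2.5 log₁₀(F_t/F_c) = −2.5 log₁₀(0.250) = −2.5 × (-0.602) = 1.505.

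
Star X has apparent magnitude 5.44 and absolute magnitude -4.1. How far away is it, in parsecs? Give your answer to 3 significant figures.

m − M = 5 log₁₀(d/10 pc)
5.44 − (-4.1) = 9.54 = 5 log₁₀(d/10)
d = 10 × 10^(9.54/5) = 10 × 10^1.908 = 809.1 pc.

809 pc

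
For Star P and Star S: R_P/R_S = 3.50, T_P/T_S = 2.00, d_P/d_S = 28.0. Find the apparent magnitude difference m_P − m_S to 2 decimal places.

L_P/L_S = (3.50)²(2.00)⁴ = 196.0.
F_P/F_S = (L_P/L_S)/(d_P/d_S)² = 196.0/784.0 = 0.2500.
m_P − m_S = −2.5 log₁₀(0.2500) = 1.51.

1.51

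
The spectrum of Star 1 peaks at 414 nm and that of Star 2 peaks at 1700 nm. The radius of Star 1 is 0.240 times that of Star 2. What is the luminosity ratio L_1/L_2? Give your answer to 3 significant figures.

16.4

Wien's law gives T ∝ 1/λ_max, so T_1/T_2 = λ_2/λ_1 = 1700/414 = 4.106.
Then L ∝ R²T⁴ gives L_1/L_2 = (0.240)² × (4.106)⁴ = 0.05760 × 284.3 = 16.38.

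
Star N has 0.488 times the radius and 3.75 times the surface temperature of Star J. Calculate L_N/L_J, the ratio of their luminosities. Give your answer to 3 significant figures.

From the Stefan–Boltzmann law, L ∝ R²T⁴, so
L_N/L_J = (R_N/R_J)² (T_N/T_J)⁴ = (0.488)² × (3.75)⁴ = 0.2381 × 197.8 = 47.09.

47.1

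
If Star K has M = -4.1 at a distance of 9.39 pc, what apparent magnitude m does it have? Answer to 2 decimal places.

m = M + 5 log₁₀(d/10 pc) = -4.1 + 5 log₁₀(9.39/10)
  = -4.1 + 5 × -0.027 = -4.1 + -0.14 = -4.24.

-4.24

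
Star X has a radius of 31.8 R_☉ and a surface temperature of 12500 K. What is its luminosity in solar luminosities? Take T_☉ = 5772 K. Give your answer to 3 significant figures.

2.22×10^4 solar luminosities

L/L_☉ = (R/R_☉)² (T/T_☉)⁴ = (31.8)² × (12500/5772)⁴
       = 1011 × (2.166)⁴ = 1011 × 22.00 = 2.224×10^4.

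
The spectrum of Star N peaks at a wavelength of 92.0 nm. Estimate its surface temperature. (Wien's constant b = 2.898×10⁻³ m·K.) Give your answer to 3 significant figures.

T = b/λ_max = 2.898×10⁻³ / (92.0×10⁻⁹) = 3.150×10^4 K.

3.15×10^4 K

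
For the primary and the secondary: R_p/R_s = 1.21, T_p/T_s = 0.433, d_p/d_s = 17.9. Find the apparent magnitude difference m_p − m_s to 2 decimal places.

L_p/L_s = (1.21)²(0.433)⁴ = 0.05147.
F_p/F_s = (L_p/L_s)/(d_p/d_s)² = 0.05147/320.4 = 1.606×10^-4.
m_p − m_s = −2.5 log₁₀(1.606×10^-4) = 9.49.

9.49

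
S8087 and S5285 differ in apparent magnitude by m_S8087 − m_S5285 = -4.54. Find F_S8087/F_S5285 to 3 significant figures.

F_S8087/F_S5285 = 10^(−(m_S8087 − m_S5285)/2.5) = 10^(4.54/2.5) = 10^1.816 = 65.46.

65.5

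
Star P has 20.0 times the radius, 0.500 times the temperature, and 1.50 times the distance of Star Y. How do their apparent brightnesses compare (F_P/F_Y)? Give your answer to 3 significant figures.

11.1

L_P/L_Y = (R_P/R_Y)²(T_P/T_Y)⁴ = (20.0)² × (0.500)⁴ = 25.00.
F_P/F_Y = (L_P/L_Y)/(d_P/d_Y)² = 25.00 / (1.50)² = 11.11.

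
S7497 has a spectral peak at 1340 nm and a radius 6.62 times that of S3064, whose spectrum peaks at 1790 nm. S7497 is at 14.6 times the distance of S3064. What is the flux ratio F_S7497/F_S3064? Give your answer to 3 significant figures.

Wien's law: T_S7497/T_S3064 = λ_S3064/λ_S7497 = 1790/1340 = 1.336.
L_S7497/L_S3064 = (R_S7497/R_S3064)²(T_S7497/T_S3064)⁴ = (6.62)²(1.336)⁴ = 139.5.
F_S7497/F_S3064 = (L_S7497/L_S3064)/(d_S7497/d_S3064)² = 139.5/(14.6)² = 0.6546.

0.655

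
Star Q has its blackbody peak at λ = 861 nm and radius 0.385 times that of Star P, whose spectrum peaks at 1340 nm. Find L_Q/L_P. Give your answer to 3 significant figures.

Wien's law gives T ∝ 1/λ_max, so T_Q/T_P = λ_P/λ_Q = 1340/861 = 1.556.
Then L ∝ R²T⁴ gives L_Q/L_P = (0.385)² × (1.556)⁴ = 0.1482 × 5.867 = 0.8696.

0.870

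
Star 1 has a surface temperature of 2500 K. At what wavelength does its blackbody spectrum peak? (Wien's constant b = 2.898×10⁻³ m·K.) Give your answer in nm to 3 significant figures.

λ_max = b/T = 2.898×10⁻³ / 2500 = 1.16×10^-6 m = 1159 nm.

1.16×10^3 nm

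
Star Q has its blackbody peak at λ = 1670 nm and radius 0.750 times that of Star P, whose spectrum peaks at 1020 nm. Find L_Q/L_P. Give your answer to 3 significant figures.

Wien's law gives T ∝ 1/λ_max, so T_Q/T_P = λ_P/λ_Q = 1020/1670 = 0.6108.
Then L ∝ R²T⁴ gives L_Q/L_P = (0.750)² × (0.6108)⁴ = 0.5625 × 0.1392 = 0.07828.

0.0783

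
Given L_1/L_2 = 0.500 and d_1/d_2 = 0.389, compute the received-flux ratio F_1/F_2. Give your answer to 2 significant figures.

3.3

F = L/(4πd²), so F_1/F_2 = (L_1/L_2) / (d_1/d_2)²
= 0.500 / (0.389)² = 0.500 / 0.1513 = 3.304.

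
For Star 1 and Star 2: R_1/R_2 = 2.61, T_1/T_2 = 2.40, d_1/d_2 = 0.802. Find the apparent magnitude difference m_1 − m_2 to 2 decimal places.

-6.36

L_1/L_2 = (2.61)²(2.40)⁴ = 226.0.
F_1/F_2 = (L_1/L_2)/(d_1/d_2)² = 226.0/0.6432 = 351.4.
m_1 − m_2 = −2.5 log₁₀(351.4) = -6.36.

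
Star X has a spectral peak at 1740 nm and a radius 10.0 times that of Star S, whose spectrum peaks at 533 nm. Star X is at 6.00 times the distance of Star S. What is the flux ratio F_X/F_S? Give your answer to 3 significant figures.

0.0245

Wien's law: T_X/T_S = λ_S/λ_X = 533/1740 = 0.3063.
L_X/L_S = (R_X/R_S)²(T_X/T_S)⁴ = (10.0)²(0.3063)⁴ = 0.8805.
F_X/F_S = (L_X/L_S)/(d_X/d_S)² = 0.8805/(6.00)² = 0.02446.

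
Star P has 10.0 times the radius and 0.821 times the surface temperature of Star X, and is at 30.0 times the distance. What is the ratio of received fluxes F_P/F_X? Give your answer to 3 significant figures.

0.0505

L_P/L_X = (R_P/R_X)²(T_P/T_X)⁴ = (10.0)² × (0.821)⁴ = 45.43.
F_P/F_X = (L_P/L_X)/(d_P/d_X)² = 45.43 / (30.0)² = 0.05048.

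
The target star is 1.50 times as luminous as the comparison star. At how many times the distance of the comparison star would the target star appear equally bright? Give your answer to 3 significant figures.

1.22

Equal flux requires L_t/d_t² = L_c/d_c², so d_t/d_c = √(L_t/L_c)
= √(1.50) = 1.225.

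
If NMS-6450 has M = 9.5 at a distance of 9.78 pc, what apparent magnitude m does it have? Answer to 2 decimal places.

m = M + 5 log₁₀(d/10 pc) = 9.5 + 5 log₁₀(9.78/10)
  = 9.5 + 5 × -0.010 = 9.5 + -0.05 = 9.45.

9.45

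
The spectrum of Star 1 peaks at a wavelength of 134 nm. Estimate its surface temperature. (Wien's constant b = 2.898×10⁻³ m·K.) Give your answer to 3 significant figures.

T = b/λ_max = 2.898×10⁻³ / (134×10⁻⁹) = 2.163×10^4 K.

2.16×10^4 K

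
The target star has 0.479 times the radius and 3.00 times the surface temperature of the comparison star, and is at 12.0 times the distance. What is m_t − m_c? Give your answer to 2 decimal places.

2.22

L_t/L_c = (0.479)²(3.00)⁴ = 18.58.
F_t/F_c = (L_t/L_c)/(d_t/d_c)² = 18.58/144.0 = 0.1291.
m_t − m_c = −2.5 log₁₀(0.1291) = 2.22.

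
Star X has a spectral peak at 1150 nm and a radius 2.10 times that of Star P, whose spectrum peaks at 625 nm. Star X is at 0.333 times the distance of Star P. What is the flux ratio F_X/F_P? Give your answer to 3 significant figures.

Wien's law: T_X/T_P = λ_P/λ_X = 625/1150 = 0.5435.
L_X/L_P = (R_X/R_P)²(T_X/T_P)⁴ = (2.10)²(0.5435)⁴ = 0.3847.
F_X/F_P = (L_X/L_P)/(d_X/d_P)² = 0.3847/(0.333)² = 3.470.

3.47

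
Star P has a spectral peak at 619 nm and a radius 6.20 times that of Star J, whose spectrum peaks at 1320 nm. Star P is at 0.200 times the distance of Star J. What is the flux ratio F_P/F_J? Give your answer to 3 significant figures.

1.99×10^4

Wien's law: T_P/T_J = λ_J/λ_P = 1320/619 = 2.132.
L_P/L_J = (R_P/R_J)²(T_P/T_J)⁴ = (6.20)²(2.132)⁴ = 794.9.
F_P/F_J = (L_P/L_J)/(d_P/d_J)² = 794.9/(0.200)² = 1.987×10^4.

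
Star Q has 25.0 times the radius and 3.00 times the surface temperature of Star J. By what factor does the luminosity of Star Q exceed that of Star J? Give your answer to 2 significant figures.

5.1×10^4

From the Stefan–Boltzmann law, L ∝ R²T⁴, so
L_Q/L_J = (R_Q/R_J)² (T_Q/T_J)⁴ = (25.0)² × (3.00)⁴ = 625.0 × 81.00 = 5.062×10^4.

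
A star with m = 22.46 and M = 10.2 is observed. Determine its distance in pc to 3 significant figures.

m − M = 5 log₁₀(d/10 pc)
22.46 − (10.2) = 12.26 = 5 log₁₀(d/10)
d = 10 × 10^(12.26/5) = 10 × 10^2.452 = 2831 pc.

2.83×10^3 pc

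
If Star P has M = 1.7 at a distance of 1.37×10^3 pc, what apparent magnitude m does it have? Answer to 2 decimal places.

12.38

m = M + 5 log₁₀(d/10 pc) = 1.7 + 5 log₁₀(1.37×10^3/10)
  = 1.7 + 5 × 2.137 = 1.7 + 10.68 = 12.38.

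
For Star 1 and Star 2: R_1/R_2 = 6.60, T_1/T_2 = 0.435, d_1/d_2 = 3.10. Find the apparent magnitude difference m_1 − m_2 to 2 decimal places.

1.97

L_1/L_2 = (6.60)²(0.435)⁴ = 1.560.
F_1/F_2 = (L_1/L_2)/(d_1/d_2)² = 1.560/9.610 = 0.1623.
m_1 − m_2 = −2.5 log₁₀(0.1623) = 1.97.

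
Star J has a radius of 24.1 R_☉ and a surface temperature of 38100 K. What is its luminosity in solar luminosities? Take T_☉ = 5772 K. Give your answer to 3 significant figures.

1.10×10^6 solar luminosities

L/L_☉ = (R/R_☉)² (T/T_☉)⁴ = (24.1)² × (38100/5772)⁴
       = 580.8 × (6.601)⁴ = 580.8 × 1898 = 1.103×10^6.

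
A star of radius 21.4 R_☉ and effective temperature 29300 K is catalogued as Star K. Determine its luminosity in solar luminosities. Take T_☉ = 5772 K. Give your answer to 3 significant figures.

L/L_☉ = (R/R_☉)² (T/T_☉)⁴ = (21.4)² × (29300/5772)⁴
       = 458.0 × (5.076)⁴ = 458.0 × 664.0 = 3.041×10^5.

3.04×10^5 solar luminosities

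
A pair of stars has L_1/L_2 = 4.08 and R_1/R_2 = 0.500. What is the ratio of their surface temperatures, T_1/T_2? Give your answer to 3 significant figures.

L ∝ R²T⁴ gives T ∝ (L/R²)^(1/4), so
T_1/T_2 = (4.08 / 0.500²)^(1/4) = (16.32)^(1/4) = 2.010.

2.01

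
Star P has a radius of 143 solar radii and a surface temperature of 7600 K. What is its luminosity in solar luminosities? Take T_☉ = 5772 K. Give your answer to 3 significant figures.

L/L_☉ = (R/R_☉)² (T/T_☉)⁴ = (143)² × (7600/5772)⁴
       = 2.045×10^4 × (1.317)⁴ = 2.045×10^4 × 3.006 = 6.146×10^4.

6.15×10^4 solar luminosities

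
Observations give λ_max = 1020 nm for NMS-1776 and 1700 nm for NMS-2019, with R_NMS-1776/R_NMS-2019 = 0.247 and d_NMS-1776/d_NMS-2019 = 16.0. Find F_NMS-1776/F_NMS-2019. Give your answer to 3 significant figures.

0.00184

Wien's law: T_NMS-1776/T_NMS-2019 = λ_NMS-2019/λ_NMS-1776 = 1700/1020 = 1.667.
L_NMS-1776/L_NMS-2019 = (R_NMS-1776/R_NMS-2019)²(T_NMS-1776/T_NMS-2019)⁴ = (0.247)²(1.667)⁴ = 0.4707.
F_NMS-1776/F_NMS-2019 = (L_NMS-1776/L_NMS-2019)/(d_NMS-1776/d_NMS-2019)² = 0.4707/(16.0)² = 0.001839.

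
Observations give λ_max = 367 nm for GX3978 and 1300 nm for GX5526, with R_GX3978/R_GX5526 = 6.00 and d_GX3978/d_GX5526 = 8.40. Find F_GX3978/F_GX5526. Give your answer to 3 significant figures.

Wien's law: T_GX3978/T_GX5526 = λ_GX5526/λ_GX3978 = 1300/367 = 3.542.
L_GX3978/L_GX5526 = (R_GX3978/R_GX5526)²(T_GX3978/T_GX5526)⁴ = (6.00)²(3.542)⁴ = 5668.
F_GX3978/F_GX5526 = (L_GX3978/L_GX5526)/(d_GX3978/d_GX5526)² = 5668/(8.40)² = 80.33.

80.3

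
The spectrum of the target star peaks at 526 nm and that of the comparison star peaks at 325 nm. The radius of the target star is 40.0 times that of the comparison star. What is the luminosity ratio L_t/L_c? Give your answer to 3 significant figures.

Wien's law gives T ∝ 1/λ_max, so T_t/T_c = λ_c/λ_t = 325/526 = 0.6179.
Then L ∝ R²T⁴ gives L_t/L_c = (40.0)² × (0.6179)⁴ = 1600 × 0.1457 = 233.2.

233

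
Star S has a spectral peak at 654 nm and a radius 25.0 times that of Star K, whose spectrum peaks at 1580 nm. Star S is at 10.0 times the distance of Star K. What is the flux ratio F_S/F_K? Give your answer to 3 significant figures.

Wien's law: T_S/T_K = λ_K/λ_S = 1580/654 = 2.416.
L_S/L_K = (R_S/R_K)²(T_S/T_K)⁴ = (25.0)²(2.416)⁴ = 2.129×10^4.
F_S/F_K = (L_S/L_K)/(d_S/d_K)² = 2.129×10^4/(10.0)² = 212.9.

213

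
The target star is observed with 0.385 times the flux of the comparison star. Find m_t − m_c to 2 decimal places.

m_t − m_c = −2.5 log₁₀(F_t/F_c) = −2.5 log₁₀(0.385) = −2.5 × (-0.415) = 1.036.

1.04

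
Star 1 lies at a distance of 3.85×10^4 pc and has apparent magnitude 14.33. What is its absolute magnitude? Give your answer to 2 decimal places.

-3.60

M = m − 5 log₁₀(d/10 pc) = 14.33 − 5 log₁₀(3.85×10^4/10)
  = 14.33 − 5 × 3.585 = 14.33 − 17.93 = -3.60.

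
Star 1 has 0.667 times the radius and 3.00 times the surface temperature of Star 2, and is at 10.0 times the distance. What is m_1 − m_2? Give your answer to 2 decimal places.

1.11

L_1/L_2 = (0.667)²(3.00)⁴ = 36.04.
F_1/F_2 = (L_1/L_2)/(d_1/d_2)² = 36.04/100.0 = 0.3604.
m_1 − m_2 = −2.5 log₁₀(0.3604) = 1.11.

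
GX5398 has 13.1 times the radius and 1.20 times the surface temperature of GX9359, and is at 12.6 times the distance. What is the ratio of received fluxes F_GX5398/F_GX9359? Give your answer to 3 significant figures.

L_GX5398/L_GX9359 = (R_GX5398/R_GX9359)²(T_GX5398/T_GX9359)⁴ = (13.1)² × (1.20)⁴ = 355.9.
F_GX5398/F_GX9359 = (L_GX5398/L_GX9359)/(d_GX5398/d_GX9359)² = 355.9 / (12.6)² = 2.241.

2.24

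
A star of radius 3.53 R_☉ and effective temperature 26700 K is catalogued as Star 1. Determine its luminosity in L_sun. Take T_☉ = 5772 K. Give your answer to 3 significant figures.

5.71×10^3 L_sun

L/L_☉ = (R/R_☉)² (T/T_☉)⁴ = (3.53)² × (26700/5772)⁴
       = 12.46 × (4.626)⁴ = 12.46 × 457.9 = 5705.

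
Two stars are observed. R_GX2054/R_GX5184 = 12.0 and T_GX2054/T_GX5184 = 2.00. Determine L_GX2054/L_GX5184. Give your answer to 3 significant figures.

2.30×10^3

From the Stefan–Boltzmann law, L ∝ R²T⁴, so
L_GX2054/L_GX5184 = (R_GX2054/R_GX5184)² (T_GX2054/T_GX5184)⁴ = (12.0)² × (2.00)⁴ = 144.0 × 16.00 = 2304.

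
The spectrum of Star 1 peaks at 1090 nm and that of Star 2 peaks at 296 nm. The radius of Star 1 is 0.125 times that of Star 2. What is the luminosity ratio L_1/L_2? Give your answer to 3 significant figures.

8.50×10^-5

Wien's law gives T ∝ 1/λ_max, so T_1/T_2 = λ_2/λ_1 = 296/1090 = 0.2716.
Then L ∝ R²T⁴ gives L_1/L_2 = (0.125)² × (0.2716)⁴ = 0.01562 × 0.005438 = 8.497×10^-5.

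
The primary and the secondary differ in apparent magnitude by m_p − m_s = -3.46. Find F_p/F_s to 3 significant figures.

24.2

F_p/F_s = 10^(−(m_p − m_s)/2.5) = 10^(3.46/2.5) = 10^1.384 = 24.21.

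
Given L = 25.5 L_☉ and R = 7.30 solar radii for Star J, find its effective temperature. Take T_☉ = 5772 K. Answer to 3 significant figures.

4.80×10^3 K

T/T_☉ = (L/L_☉)^(1/4) / (R/R_☉)^(1/2)
T = 5772 × (25.5)^(1/4) / √(7.30) = 5772 × 2.247 / 2.702 = 4801 K.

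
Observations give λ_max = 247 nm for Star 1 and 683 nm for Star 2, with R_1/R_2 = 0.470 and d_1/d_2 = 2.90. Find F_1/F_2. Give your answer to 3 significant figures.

1.54

Wien's law: T_1/T_2 = λ_2/λ_1 = 683/247 = 2.765.
L_1/L_2 = (R_1/R_2)²(T_1/T_2)⁴ = (0.470)²(2.765)⁴ = 12.91.
F_1/F_2 = (L_1/L_2)/(d_1/d_2)² = 12.91/(2.90)² = 1.536.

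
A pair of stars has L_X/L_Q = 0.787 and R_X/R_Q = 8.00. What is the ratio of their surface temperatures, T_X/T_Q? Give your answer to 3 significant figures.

L ∝ R²T⁴ gives T ∝ (L/R²)^(1/4), so
T_X/T_Q = (0.787 / 8.00²)^(1/4) = (0.01230)^(1/4) = 0.3330.

0.333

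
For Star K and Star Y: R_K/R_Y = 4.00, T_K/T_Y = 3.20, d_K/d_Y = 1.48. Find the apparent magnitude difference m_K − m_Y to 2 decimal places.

-7.21

L_K/L_Y = (4.00)²(3.20)⁴ = 1678.
F_K/F_Y = (L_K/L_Y)/(d_K/d_Y)² = 1678/2.190 = 765.9.
m_K − m_Y = −2.5 log₁₀(765.9) = -7.21.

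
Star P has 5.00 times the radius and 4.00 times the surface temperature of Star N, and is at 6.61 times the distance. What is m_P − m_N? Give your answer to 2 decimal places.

L_P/L_N = (5.00)²(4.00)⁴ = 6400.
F_P/F_N = (L_P/L_N)/(d_P/d_N)² = 6400/43.69 = 146.5.
m_P − m_N = −2.5 log₁₀(146.5) = -5.41.

-5.41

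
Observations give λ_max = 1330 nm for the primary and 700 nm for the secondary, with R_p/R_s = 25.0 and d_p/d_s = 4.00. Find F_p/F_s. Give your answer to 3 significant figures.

Wien's law: T_p/T_s = λ_s/λ_p = 700/1330 = 0.5263.
L_p/L_s = (R_p/R_s)²(T_p/T_s)⁴ = (25.0)²(0.5263)⁴ = 47.96.
F_p/F_s = (L_p/L_s)/(d_p/d_s)² = 47.96/(4.00)² = 2.997.

3.00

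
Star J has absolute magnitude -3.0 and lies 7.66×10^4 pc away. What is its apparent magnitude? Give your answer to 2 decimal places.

16.42

m = M + 5 log₁₀(d/10 pc) = -3.0 + 5 log₁₀(7.66×10^4/10)
  = -3.0 + 5 × 3.884 = -3.0 + 19.42 = 16.42.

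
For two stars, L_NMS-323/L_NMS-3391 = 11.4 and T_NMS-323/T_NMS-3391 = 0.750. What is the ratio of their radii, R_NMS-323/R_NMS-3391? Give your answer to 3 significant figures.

L ∝ R²T⁴ gives R ∝ √L / T², so
R_NMS-323/R_NMS-3391 = √(11.4) / (0.750)² = 3.376 / 0.5625 = 6.002.

6.00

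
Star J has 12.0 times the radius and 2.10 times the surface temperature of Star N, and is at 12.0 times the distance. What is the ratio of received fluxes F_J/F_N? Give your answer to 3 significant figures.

19.4

L_J/L_N = (R_J/R_N)²(T_J/T_N)⁴ = (12.0)² × (2.10)⁴ = 2801.
F_J/F_N = (L_J/L_N)/(d_J/d_N)² = 2801 / (12.0)² = 19.45.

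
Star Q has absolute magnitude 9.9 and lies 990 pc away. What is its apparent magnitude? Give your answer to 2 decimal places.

19.88

m = M + 5 log₁₀(d/10 pc) = 9.9 + 5 log₁₀(990/10)
  = 9.9 + 5 × 1.996 = 9.9 + 9.98 = 19.88.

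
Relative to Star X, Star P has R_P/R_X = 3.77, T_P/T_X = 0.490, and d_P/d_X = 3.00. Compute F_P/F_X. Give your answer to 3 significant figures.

0.0910

L_P/L_X = (R_P/R_X)²(T_P/T_X)⁴ = (3.77)² × (0.490)⁴ = 0.8193.
F_P/F_X = (L_P/L_X)/(d_P/d_X)² = 0.8193 / (3.00)² = 0.09104.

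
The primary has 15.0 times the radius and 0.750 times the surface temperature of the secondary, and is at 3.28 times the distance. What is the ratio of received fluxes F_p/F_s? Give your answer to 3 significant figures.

L_p/L_s = (R_p/R_s)²(T_p/T_s)⁴ = (15.0)² × (0.750)⁴ = 71.19.
F_p/F_s = (L_p/L_s)/(d_p/d_s)² = 71.19 / (3.28)² = 6.617.

6.62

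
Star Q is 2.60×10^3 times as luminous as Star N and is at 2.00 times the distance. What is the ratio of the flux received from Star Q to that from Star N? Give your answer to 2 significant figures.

F = L/(4πd²), so F_Q/F_N = (L_Q/L_N) / (d_Q/d_N)²
= 2.60×10^3 / (2.00)² = 2.60×10^3 / 4.000 = 650.0.

6.5×10^2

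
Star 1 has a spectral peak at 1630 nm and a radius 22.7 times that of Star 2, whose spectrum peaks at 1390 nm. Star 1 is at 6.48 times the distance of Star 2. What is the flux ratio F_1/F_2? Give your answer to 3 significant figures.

6.49

Wien's law: T_1/T_2 = λ_2/λ_1 = 1390/1630 = 0.8528.
L_1/L_2 = (R_1/R_2)²(T_1/T_2)⁴ = (22.7)²(0.8528)⁴ = 272.5.
F_1/F_2 = (L_1/L_2)/(d_1/d_2)² = 272.5/(6.48)² = 6.489.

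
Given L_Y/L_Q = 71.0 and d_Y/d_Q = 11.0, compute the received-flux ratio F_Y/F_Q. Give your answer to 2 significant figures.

0.59

F = L/(4πd²), so F_Y/F_Q = (L_Y/L_Q) / (d_Y/d_Q)²
= 71.0 / (11.0)² = 71.0 / 121.0 = 0.5868.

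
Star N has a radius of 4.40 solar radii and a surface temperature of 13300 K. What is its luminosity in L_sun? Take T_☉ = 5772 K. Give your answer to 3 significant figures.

L/L_☉ = (R/R_☉)² (T/T_☉)⁴ = (4.40)² × (13300/5772)⁴
       = 19.36 × (2.304)⁴ = 19.36 × 28.19 = 545.8.

546 L_sun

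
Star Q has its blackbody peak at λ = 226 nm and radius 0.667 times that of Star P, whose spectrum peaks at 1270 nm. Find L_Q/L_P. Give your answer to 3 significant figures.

Wien's law gives T ∝ 1/λ_max, so T_Q/T_P = λ_P/λ_Q = 1270/226 = 5.619.
Then L ∝ R²T⁴ gives L_Q/L_P = (0.667)² × (5.619)⁴ = 0.4449 × 997.2 = 443.6.

444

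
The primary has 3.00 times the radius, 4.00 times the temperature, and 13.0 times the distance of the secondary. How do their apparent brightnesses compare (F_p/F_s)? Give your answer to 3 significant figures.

L_p/L_s = (R_p/R_s)²(T_p/T_s)⁴ = (3.00)² × (4.00)⁴ = 2304.
F_p/F_s = (L_p/L_s)/(d_p/d_s)² = 2304 / (13.0)² = 13.63.

13.6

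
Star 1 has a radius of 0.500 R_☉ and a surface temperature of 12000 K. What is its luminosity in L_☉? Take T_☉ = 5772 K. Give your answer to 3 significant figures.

4.67 L_☉

L/L_☉ = (R/R_☉)² (T/T_☉)⁴ = (0.500)² × (12000/5772)⁴
       = 0.2500 × (2.079)⁴ = 0.2500 × 18.68 = 4.670.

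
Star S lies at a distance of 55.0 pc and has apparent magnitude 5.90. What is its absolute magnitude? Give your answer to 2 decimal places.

M = m − 5 log₁₀(d/10 pc) = 5.90 − 5 log₁₀(55.0/10)
  = 5.90 − 5 × 0.740 = 5.90 − 3.70 = 2.20.

2.20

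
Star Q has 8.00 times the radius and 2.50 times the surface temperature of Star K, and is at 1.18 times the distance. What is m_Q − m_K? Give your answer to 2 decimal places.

-8.14

L_Q/L_K = (8.00)²(2.50)⁴ = 2500.
F_Q/F_K = (L_Q/L_K)/(d_Q/d_K)² = 2500/1.392 = 1795.
m_Q − m_K = −2.5 log₁₀(1795) = -8.14.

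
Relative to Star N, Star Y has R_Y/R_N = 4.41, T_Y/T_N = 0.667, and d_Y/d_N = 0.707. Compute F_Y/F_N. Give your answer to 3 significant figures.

L_Y/L_N = (R_Y/R_N)²(T_Y/T_N)⁴ = (4.41)² × (0.667)⁴ = 3.849.
F_Y/F_N = (L_Y/L_N)/(d_Y/d_N)² = 3.849 / (0.707)² = 7.701.

7.70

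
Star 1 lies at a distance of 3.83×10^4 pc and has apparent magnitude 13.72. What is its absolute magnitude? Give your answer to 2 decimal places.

-4.20

M = m − 5 log₁₀(d/10 pc) = 13.72 − 5 log₁₀(3.83×10^4/10)
  = 13.72 − 5 × 3.583 = 13.72 − 17.92 = -4.20.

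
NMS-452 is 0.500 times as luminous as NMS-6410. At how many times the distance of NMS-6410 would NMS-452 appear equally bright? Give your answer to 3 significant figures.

0.707

Equal flux requires L_NMS-452/d_NMS-452² = L_NMS-6410/d_NMS-6410², so d_NMS-452/d_NMS-6410 = √(L_NMS-452/L_NMS-6410)
= √(0.500) = 0.7071.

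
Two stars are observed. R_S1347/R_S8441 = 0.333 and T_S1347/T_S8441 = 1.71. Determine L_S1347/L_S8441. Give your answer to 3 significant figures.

0.948

From the Stefan–Boltzmann law, L ∝ R²T⁴, so
L_S1347/L_S8441 = (R_S1347/R_S8441)² (T_S1347/T_S8441)⁴ = (0.333)² × (1.71)⁴ = 0.1109 × 8.550 = 0.9481.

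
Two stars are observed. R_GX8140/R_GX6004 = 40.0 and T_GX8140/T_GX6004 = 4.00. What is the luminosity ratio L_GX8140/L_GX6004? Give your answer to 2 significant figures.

From the Stefan–Boltzmann law, L ∝ R²T⁴, so
L_GX8140/L_GX6004 = (R_GX8140/R_GX6004)² (T_GX8140/T_GX6004)⁴ = (40.0)² × (4.00)⁴ = 1600 × 256.0 = 4.096×10^5.

4.1×10^5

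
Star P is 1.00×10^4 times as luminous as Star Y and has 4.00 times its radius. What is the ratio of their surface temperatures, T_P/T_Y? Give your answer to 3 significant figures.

L ∝ R²T⁴ gives T ∝ (L/R²)^(1/4), so
T_P/T_Y = (1.00×10^4 / 4.00²)^(1/4) = (625.0)^(1/4) = 5.000.

5.00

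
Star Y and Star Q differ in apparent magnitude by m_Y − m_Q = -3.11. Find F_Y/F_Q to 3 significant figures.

F_Y/F_Q = 10^(−(m_Y − m_Q)/2.5) = 10^(3.11/2.5) = 10^1.244 = 17.54.

17.5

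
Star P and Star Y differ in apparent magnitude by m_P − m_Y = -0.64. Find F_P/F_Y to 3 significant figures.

1.80

F_P/F_Y = 10^(−(m_P − m_Y)/2.5) = 10^(0.64/2.5) = 10^0.256 = 1.803.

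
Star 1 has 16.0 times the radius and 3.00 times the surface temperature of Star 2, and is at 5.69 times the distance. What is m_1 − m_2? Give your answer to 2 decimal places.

L_1/L_2 = (16.0)²(3.00)⁴ = 2.074×10^4.
F_1/F_2 = (L_1/L_2)/(d_1/d_2)² = 2.074×10^4/32.38 = 640.5.
m_1 − m_2 = −2.5 log₁₀(640.5) = -7.02.

-7.02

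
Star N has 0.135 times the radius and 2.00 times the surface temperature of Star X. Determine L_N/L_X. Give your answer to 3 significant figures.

0.292

From the Stefan–Boltzmann law, L ∝ R²T⁴, so
L_N/L_X = (R_N/R_X)² (T_N/T_X)⁴ = (0.135)² × (2.00)⁴ = 0.01823 × 16.00 = 0.2916.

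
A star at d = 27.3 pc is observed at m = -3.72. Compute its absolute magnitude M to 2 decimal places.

M = m − 5 log₁₀(d/10 pc) = -3.72 − 5 log₁₀(27.3/10)
  = -3.72 − 5 × 0.436 = -3.72 − 2.18 = -5.90.

-5.90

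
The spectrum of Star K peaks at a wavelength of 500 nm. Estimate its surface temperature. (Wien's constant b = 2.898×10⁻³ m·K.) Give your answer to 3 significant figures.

T = b/λ_max = 2.898×10⁻³ / (500×10⁻⁹) = 5796 K.

5.80×10^3 K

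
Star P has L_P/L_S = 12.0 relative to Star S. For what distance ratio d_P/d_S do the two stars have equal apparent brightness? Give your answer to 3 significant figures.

3.46

Equal flux requires L_P/d_P² = L_S/d_S², so d_P/d_S = √(L_P/L_S)
= √(12.0) = 3.464.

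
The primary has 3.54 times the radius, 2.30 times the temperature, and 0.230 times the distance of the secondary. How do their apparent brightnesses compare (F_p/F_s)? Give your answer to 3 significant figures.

6.63×10^3

L_p/L_s = (R_p/R_s)²(T_p/T_s)⁴ = (3.54)² × (2.30)⁴ = 350.7.
F_p/F_s = (L_p/L_s)/(d_p/d_s)² = 350.7 / (0.230)² = 6629.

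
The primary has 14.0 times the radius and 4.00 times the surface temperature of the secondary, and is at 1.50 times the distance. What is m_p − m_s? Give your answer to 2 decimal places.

L_p/L_s = (14.0)²(4.00)⁴ = 5.018×10^4.
F_p/F_s = (L_p/L_s)/(d_p/d_s)² = 5.018×10^4/2.250 = 2.230×10^4.
m_p − m_s = −2.5 log₁₀(2.230×10^4) = -10.87.

-10.87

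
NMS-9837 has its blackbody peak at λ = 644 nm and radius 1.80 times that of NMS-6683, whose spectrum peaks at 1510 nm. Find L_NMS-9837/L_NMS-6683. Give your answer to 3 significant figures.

Wien's law gives T ∝ 1/λ_max, so T_NMS-9837/T_NMS-6683 = λ_NMS-6683/λ_NMS-9837 = 1510/644 = 2.345.
Then L ∝ R²T⁴ gives L_NMS-9837/L_NMS-6683 = (1.80)² × (2.345)⁴ = 3.240 × 30.22 = 97.93.

97.9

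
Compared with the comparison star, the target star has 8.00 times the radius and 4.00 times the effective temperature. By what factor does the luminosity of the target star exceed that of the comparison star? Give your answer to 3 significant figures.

From the Stefan–Boltzmann law, L ∝ R²T⁴, so
L_t/L_c = (R_t/R_c)² (T_t/T_c)⁴ = (8.00)² × (4.00)⁴ = 64.00 × 256.0 = 1.638×10^4.

1.64×10^4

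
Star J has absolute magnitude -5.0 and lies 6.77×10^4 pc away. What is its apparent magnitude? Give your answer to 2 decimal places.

14.15

m = M + 5 log₁₀(d/10 pc) = -5.0 + 5 log₁₀(6.77×10^4/10)
  = -5.0 + 5 × 3.831 = -5.0 + 19.15 = 14.15.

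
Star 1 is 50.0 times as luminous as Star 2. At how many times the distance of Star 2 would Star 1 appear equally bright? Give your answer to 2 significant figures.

Equal flux requires L_1/d_1² = L_2/d_2², so d_1/d_2 = √(L_1/L_2)
= √(50.0) = 7.071.

7.1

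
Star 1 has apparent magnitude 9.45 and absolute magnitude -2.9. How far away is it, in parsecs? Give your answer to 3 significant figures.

2.95×10^3 pc

m − M = 5 log₁₀(d/10 pc)
9.45 − (-2.9) = 12.35 = 5 log₁₀(d/10)
d = 10 × 10^(12.35/5) = 10 × 10^2.470 = 2951 pc.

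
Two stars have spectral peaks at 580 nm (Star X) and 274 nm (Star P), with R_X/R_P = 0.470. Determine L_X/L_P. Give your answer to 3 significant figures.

0.0110

Wien's law gives T ∝ 1/λ_max, so T_X/T_P = λ_P/λ_X = 274/580 = 0.4724.
Then L ∝ R²T⁴ gives L_X/L_P = (0.470)² × (0.4724)⁴ = 0.2209 × 0.04981 = 0.01100.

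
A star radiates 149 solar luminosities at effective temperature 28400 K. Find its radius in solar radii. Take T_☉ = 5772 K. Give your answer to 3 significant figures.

0.504 solar radii

R/R_☉ = √(L/L_☉) / (T/T_☉)² = √(149) / (4.920)²
       = 12.21 / 24.21 = 0.5042.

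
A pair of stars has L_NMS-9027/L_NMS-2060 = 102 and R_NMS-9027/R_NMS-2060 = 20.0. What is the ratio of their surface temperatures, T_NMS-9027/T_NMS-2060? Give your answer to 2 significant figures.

L ∝ R²T⁴ gives T ∝ (L/R²)^(1/4), so
T_NMS-9027/T_NMS-2060 = (102 / 20.0²)^(1/4) = (0.2550)^(1/4) = 0.7106.

0.71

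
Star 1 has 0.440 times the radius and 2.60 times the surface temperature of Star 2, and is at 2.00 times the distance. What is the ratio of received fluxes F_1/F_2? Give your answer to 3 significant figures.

2.21

L_1/L_2 = (R_1/R_2)²(T_1/T_2)⁴ = (0.440)² × (2.60)⁴ = 8.847.
F_1/F_2 = (L_1/L_2)/(d_1/d_2)² = 8.847 / (2.00)² = 2.212.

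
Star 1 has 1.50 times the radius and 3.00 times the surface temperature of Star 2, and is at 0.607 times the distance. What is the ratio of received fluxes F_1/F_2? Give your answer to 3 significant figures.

495

L_1/L_2 = (R_1/R_2)²(T_1/T_2)⁴ = (1.50)² × (3.00)⁴ = 182.2.
F_1/F_2 = (L_1/L_2)/(d_1/d_2)² = 182.2 / (0.607)² = 494.6.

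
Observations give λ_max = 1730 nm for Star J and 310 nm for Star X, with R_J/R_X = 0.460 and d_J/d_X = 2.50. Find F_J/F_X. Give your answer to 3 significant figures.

3.49×10^-5

Wien's law: T_J/T_X = λ_X/λ_J = 310/1730 = 0.1792.
L_J/L_X = (R_J/R_X)²(T_J/T_X)⁴ = (0.460)²(0.1792)⁴ = 2.182×10^-4.
F_J/F_X = (L_J/L_X)/(d_J/d_X)² = 2.182×10^-4/(2.50)² = 3.491×10^-5.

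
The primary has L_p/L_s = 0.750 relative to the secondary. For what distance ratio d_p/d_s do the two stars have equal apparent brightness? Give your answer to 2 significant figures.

Equal flux requires L_p/d_p² = L_s/d_s², so d_p/d_s = √(L_p/L_s)
= √(0.750) = 0.8660.

0.87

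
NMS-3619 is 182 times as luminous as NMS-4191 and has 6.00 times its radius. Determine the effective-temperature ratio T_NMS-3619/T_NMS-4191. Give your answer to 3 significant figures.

L ∝ R²T⁴ gives T ∝ (L/R²)^(1/4), so
T_NMS-3619/T_NMS-4191 = (182 / 6.00²)^(1/4) = (5.056)^(1/4) = 1.499.

1.50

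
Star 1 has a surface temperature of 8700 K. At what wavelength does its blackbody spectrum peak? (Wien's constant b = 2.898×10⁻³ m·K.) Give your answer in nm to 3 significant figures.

λ_max = b/T = 2.898×10⁻³ / 8700 = 3.33×10^-7 m = 333.1 nm.

333 nm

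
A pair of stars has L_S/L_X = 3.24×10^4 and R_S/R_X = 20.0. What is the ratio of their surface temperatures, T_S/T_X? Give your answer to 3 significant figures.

3.00

L ∝ R²T⁴ gives T ∝ (L/R²)^(1/4), so
T_S/T_X = (3.24×10^4 / 20.0²)^(1/4) = (81.00)^(1/4) = 3.000.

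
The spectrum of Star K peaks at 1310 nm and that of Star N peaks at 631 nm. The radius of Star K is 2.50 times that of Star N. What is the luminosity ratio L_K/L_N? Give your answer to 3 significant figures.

Wien's law gives T ∝ 1/λ_max, so T_K/T_N = λ_N/λ_K = 631/1310 = 0.4817.
Then L ∝ R²T⁴ gives L_K/L_N = (2.50)² × (0.4817)⁴ = 6.250 × 0.05383 = 0.3364.

0.336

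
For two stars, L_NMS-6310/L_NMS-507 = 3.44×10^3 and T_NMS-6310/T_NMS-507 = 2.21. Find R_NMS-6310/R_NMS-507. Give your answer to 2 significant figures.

12

L ∝ R²T⁴ gives R ∝ √L / T², so
R_NMS-6310/R_NMS-507 = √(3.44×10^3) / (2.21)² = 58.65 / 4.884 = 12.01.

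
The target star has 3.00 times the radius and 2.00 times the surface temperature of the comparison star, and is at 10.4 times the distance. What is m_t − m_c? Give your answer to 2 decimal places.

-0.31

L_t/L_c = (3.00)²(2.00)⁴ = 144.0.
F_t/F_c = (L_t/L_c)/(d_t/d_c)² = 144.0/108.2 = 1.331.
m_t − m_c = −2.5 log₁₀(1.331) = -0.31.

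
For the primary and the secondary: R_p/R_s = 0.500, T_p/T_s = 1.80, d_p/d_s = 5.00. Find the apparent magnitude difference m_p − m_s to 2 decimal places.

L_p/L_s = (0.500)²(1.80)⁴ = 2.624.
F_p/F_s = (L_p/L_s)/(d_p/d_s)² = 2.624/25.00 = 0.1050.
m_p − m_s = −2.5 log₁₀(0.1050) = 2.45.

2.45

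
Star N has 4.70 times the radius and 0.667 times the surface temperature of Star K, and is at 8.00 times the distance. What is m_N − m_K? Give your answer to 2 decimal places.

2.91

L_N/L_K = (4.70)²(0.667)⁴ = 4.372.
F_N/F_K = (L_N/L_K)/(d_N/d_K)² = 4.372/64.00 = 0.06832.
m_N − m_K = −2.5 log₁₀(0.06832) = 2.91.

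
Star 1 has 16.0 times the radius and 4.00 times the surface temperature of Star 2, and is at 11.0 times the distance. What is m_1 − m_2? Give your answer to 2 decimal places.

L_1/L_2 = (16.0)²(4.00)⁴ = 6.554×10^4.
F_1/F_2 = (L_1/L_2)/(d_1/d_2)² = 6.554×10^4/121.0 = 541.6.
m_1 − m_2 = −2.5 log₁₀(541.6) = -6.83.

-6.83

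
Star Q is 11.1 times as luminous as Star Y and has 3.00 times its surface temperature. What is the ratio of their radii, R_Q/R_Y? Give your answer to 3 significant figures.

L ∝ R²T⁴ gives R ∝ √L / T², so
R_Q/R_Y = √(11.1) / (3.00)² = 3.332 / 9.000 = 0.3702.

0.370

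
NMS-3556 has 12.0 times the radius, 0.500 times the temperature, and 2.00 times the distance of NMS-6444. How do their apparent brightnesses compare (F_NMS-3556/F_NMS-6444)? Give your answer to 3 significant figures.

L_NMS-3556/L_NMS-6444 = (R_NMS-3556/R_NMS-6444)²(T_NMS-3556/T_NMS-6444)⁴ = (12.0)² × (0.500)⁴ = 9.000.
F_NMS-3556/F_NMS-6444 = (L_NMS-3556/L_NMS-6444)/(d_NMS-3556/d_NMS-6444)² = 9.000 / (2.00)² = 2.250.

2.25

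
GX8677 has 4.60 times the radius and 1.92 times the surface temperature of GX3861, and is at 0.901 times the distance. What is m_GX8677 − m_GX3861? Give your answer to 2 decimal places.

-6.37

L_GX8677/L_GX3861 = (4.60)²(1.92)⁴ = 287.6.
F_GX8677/F_GX3861 = (L_GX8677/L_GX3861)/(d_GX8677/d_GX3861)² = 287.6/0.8118 = 354.2.
m_GX8677 − m_GX3861 = −2.5 log₁₀(354.2) = -6.37.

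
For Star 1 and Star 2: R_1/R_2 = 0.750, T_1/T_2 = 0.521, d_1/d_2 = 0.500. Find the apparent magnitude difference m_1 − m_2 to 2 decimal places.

1.95

L_1/L_2 = (0.750)²(0.521)⁴ = 0.04145.
F_1/F_2 = (L_1/L_2)/(d_1/d_2)² = 0.04145/0.2500 = 0.1658.
m_1 − m_2 = −2.5 log₁₀(0.1658) = 1.95.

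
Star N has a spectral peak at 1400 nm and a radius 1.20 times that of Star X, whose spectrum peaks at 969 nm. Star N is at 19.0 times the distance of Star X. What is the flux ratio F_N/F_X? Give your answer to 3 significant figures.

9.15×10^-4

Wien's law: T_N/T_X = λ_X/λ_N = 969/1400 = 0.6921.
L_N/L_X = (R_N/R_X)²(T_N/T_X)⁴ = (1.20)²(0.6921)⁴ = 0.3305.
F_N/F_X = (L_N/L_X)/(d_N/d_X)² = 0.3305/(19.0)² = 9.155×10^-4.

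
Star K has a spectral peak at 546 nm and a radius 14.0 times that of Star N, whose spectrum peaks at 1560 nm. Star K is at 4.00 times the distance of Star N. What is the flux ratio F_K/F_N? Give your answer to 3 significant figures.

Wien's law: T_K/T_N = λ_N/λ_K = 1560/546 = 2.857.
L_K/L_N = (R_K/R_N)²(T_K/T_N)⁴ = (14.0)²(2.857)⁴ = 1.306×10^4.
F_K/F_N = (L_K/L_N)/(d_K/d_N)² = 1.306×10^4/(4.00)² = 816.3.

816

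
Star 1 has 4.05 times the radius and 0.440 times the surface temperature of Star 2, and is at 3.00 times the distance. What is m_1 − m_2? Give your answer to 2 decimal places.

L_1/L_2 = (4.05)²(0.440)⁴ = 0.6148.
F_1/F_2 = (L_1/L_2)/(d_1/d_2)² = 0.6148/9.000 = 0.06831.
m_1 − m_2 = −2.5 log₁₀(0.06831) = 2.91.

2.91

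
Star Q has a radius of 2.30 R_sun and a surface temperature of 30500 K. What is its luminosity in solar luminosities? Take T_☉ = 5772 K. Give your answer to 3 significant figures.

L/L_☉ = (R/R_☉)² (T/T_☉)⁴ = (2.30)² × (30500/5772)⁴
       = 5.290 × (5.284)⁴ = 5.290 × 779.6 = 4124.

4.12×10^3 solar luminosities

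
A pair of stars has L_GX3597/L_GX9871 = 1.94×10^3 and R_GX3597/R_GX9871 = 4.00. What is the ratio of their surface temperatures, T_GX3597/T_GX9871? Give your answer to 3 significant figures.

3.32

L ∝ R²T⁴ gives T ∝ (L/R²)^(1/4), so
T_GX3597/T_GX9871 = (1.94×10^3 / 4.00²)^(1/4) = (121.2)^(1/4) = 3.318.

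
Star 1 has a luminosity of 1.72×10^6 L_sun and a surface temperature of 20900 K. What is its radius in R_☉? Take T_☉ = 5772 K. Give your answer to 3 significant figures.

100 R_☉

R/R_☉ = √(L/L_☉) / (T/T_☉)² = √(1.72×10^6) / (3.621)²
       = 1311 / 13.11 = 100.0.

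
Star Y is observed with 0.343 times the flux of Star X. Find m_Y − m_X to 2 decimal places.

1.16

m_Y − m_X = −2.5 log₁₀(F_Y/F_X) = −2.5 log₁₀(0.343) = −2.5 × (-0.465) = 1.162.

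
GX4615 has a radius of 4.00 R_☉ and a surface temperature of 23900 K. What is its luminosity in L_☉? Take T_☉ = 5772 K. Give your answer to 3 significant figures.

4.70×10^3 L_☉

L/L_☉ = (R/R_☉)² (T/T_☉)⁴ = (4.00)² × (23900/5772)⁴
       = 16.00 × (4.141)⁴ = 16.00 × 294.0 = 4703.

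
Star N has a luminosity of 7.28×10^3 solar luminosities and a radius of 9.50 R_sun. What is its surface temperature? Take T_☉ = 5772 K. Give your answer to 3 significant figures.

T/T_☉ = (L/L_☉)^(1/4) / (R/R_☉)^(1/2)
T = 5772 × (7.28×10^3)^(1/4) / √(9.50) = 5772 × 9.237 / 3.082 = 1.730×10^4 K.

1.73×10^4 K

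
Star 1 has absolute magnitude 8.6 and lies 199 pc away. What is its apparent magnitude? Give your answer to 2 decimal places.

m = M + 5 log₁₀(d/10 pc) = 8.6 + 5 log₁₀(199/10)
  = 8.6 + 5 × 1.299 = 8.6 + 6.49 = 15.09.

15.09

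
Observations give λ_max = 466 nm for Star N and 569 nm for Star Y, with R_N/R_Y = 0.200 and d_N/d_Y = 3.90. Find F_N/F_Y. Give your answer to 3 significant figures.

0.00585

Wien's law: T_N/T_Y = λ_Y/λ_N = 569/466 = 1.221.
L_N/L_Y = (R_N/R_Y)²(T_N/T_Y)⁴ = (0.200)²(1.221)⁴ = 0.08891.
F_N/F_Y = (L_N/L_Y)/(d_N/d_Y)² = 0.08891/(3.90)² = 0.005846.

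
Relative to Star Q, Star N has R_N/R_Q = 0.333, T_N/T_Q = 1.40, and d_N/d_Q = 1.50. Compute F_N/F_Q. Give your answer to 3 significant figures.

L_N/L_Q = (R_N/R_Q)²(T_N/T_Q)⁴ = (0.333)² × (1.40)⁴ = 0.4260.
F_N/F_Q = (L_N/L_Q)/(d_N/d_Q)² = 0.4260 / (1.50)² = 0.1893.

0.189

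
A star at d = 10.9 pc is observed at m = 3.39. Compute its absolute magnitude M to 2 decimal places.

3.20

M = m − 5 log₁₀(d/10 pc) = 3.39 − 5 log₁₀(10.9/10)
  = 3.39 − 5 × 0.037 = 3.39 − 0.19 = 3.20.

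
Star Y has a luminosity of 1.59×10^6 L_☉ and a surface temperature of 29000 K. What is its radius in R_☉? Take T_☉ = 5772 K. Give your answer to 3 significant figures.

50.0 R_☉

R/R_☉ = √(L/L_☉) / (T/T_☉)² = √(1.59×10^6) / (5.024)²
       = 1261 / 25.24 = 49.95.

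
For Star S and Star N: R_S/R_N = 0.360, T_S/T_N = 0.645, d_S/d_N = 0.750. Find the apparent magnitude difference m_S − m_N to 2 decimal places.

L_S/L_N = (0.360)²(0.645)⁴ = 0.02243.
F_S/F_N = (L_S/L_N)/(d_S/d_N)² = 0.02243/0.5625 = 0.03988.
m_S − m_N = −2.5 log₁₀(0.03988) = 3.50.

3.50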